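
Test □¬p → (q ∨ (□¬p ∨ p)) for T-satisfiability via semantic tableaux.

1. □¬p → (q ∨ (□¬p ∨ p)), 0
2. q ∨ (□¬p ∨ p), 0   [→-rule on 1 (branches; this branch)]
3. □¬p ∨ p, 0   [∨-rule on 2 (branches; this branch)]
4. p, 0   [∨-rule on 3 (branches; this branch)]
Accessibility: 0R0

Satisfiable (open branch found)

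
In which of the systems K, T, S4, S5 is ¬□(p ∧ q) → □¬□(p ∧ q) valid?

S5

S5-tableau for the negation ¬(¬□(p ∧ q) → □¬□(p ∧ q)):
1. ¬(¬□(p ∧ q) → □¬□(p ∧ q)), u
2. ¬□(p ∧ q), u   [¬→-rule on 1]
3. ¬□¬□(p ∧ q), u   [¬→-rule on 1]
4. ¬(p ∧ q), v   [¬□-rule on 2: fresh world v, uRv]
5. ¬q, v   [¬∧-rule on 4 (branches; this branch)]
6. □(p ∧ q), w   [¬□-rule on 3: fresh world w, uRw]
7. p ∧ q, u   [□-rule on 6 via wRu]
8. p, u   [∧-rule on 7]
9. q, u   [∧-rule on 7]
10. p ∧ q, v   [□-rule on 6 via wRv]
11. p, v   [∧-rule on 10]
12. q, v   [∧-rule on 10]
Accessibility: uRu, uRv, uRw, vRu, vRv, vRw, wRu, wRv, wRw
Branch closes: q and ¬q both at v.
Every branch closes (one shown): valid in S5.
S4-tableau for the negation ¬(¬□(p ∧ q) → □¬□(p ∧ q)):
1. ¬(¬□(p ∧ q) → □¬□(p ∧ q)), u
2. ¬□(p ∧ q), u   [¬→-rule on 1]
3. ¬□¬□(p ∧ q), u   [¬→-rule on 1]
4. ¬(p ∧ q), v   [¬□-rule on 2: fresh world v, uRv]
5. ¬q, v   [¬∧-rule on 4 (branches; this branch)]
6. □(p ∧ q), w   [¬□-rule on 3: fresh world w, uRw]
7. p ∧ q, w   [□-rule on 6 via wRw]
8. p, w   [∧-rule on 7]
9. q, w   [∧-rule on 7]
Accessibility: uRu, uRv, uRw, vRv, wRw
Complete open branch: countermodel on an S4-frame, so not valid in S4, nor in K, T (the same frame is also a K-frame and a T-frame).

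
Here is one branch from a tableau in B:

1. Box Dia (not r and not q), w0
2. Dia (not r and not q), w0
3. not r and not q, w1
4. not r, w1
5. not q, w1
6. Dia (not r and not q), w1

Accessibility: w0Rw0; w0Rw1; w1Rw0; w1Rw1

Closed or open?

No world carries both an atom and its negation.

No, open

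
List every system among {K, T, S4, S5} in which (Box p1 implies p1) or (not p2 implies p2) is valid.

T, S4, S5

T-tableau for the negation not ((Box p1 implies p1) or (not p2 implies p2)):
1. not ((Box p1 implies p1) or (not p2 implies p2)), u
2. not (Box p1 implies p1), u
3. not (not p2 implies p2), u
4. Box p1, u
5. not p1, u
6. not p2, u
7. p1, u
Accessibility: uRu
Branch closes: p1 and not p1 both at u.
Every branch closes (one shown): valid in T, hence also in S4, S5 (every theorem of T is a theorem of S4 and S5).
K-tableau for the negation not ((Box p1 implies p1) or (not p2 implies p2)):
1. not ((Box p1 implies p1) or (not p2 implies p2)), u
2. not (Box p1 implies p1), u
3. not (not p2 implies p2), u
4. Box p1, u
5. not p1, u
6. not p2, u
Complete open branch: countermodel on a K-frame, so not valid in K.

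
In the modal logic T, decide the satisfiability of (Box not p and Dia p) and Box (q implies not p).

No, unsatisfiable

1. (Box not p and Dia p) and Box (q implies not p), 0
2. Box not p and Dia p, 0
3. Box (q implies not p), 0
4. Box not p, 0
5. Dia p, 0
6. q implies not p, 0
7. not p, 0
8. p, 1
9. q implies not p, 1
10. not p, 1
Accessibility: 0R0, 0R1, 1R1
Branch closes: p and not p both at 1.
Every branch closes; the branch above is one of them.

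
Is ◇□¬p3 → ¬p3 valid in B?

Tableau for the negation ¬(◇□¬p3 → ¬p3):
1. ¬(◇□¬p3 → ¬p3), 0
2. ◇□¬p3, 0   [¬→-rule on 1]
3. p3, 0   [¬→-rule on 1]
4. □¬p3, 1   [◇-rule on 2: fresh world 1, 0R1]
5. ¬p3, 0   [□-rule on 4 via 1R0]
Accessibility: 0R0, 0R1, 1R0, 1R1
Branch closes: p3 and ¬p3 both at 0.
All branches of the negation close; one closing branch shown above.

Valid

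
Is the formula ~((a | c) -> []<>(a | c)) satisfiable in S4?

Satisfiable

1. ~((a | c) -> []<>(a | c)), w0
2. a | c, w0
3. ~[]<>(a | c), w0
4. c, w0
5. ~<>(a | c), w1
6. ~(a | c), w1
7. ~a, w1
8. ~c, w1
Accessibility: w0Rw0, w0Rw1, w1Rw1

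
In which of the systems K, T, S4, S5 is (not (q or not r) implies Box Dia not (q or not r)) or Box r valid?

S5

S4-tableau for the negation not ((not (q or not r) implies Box Dia not (q or not r)) or Box r):
1. not ((not (q or not r) implies Box Dia not (q or not r)) or Box r), 0
2. not (not (q or not r) implies Box Dia not (q or not r)), 0
3. not Box r, 0
4. not (q or not r), 0
5. not Box Dia not (q or not r), 0
6. not q, 0
7. r, 0
8. not r, 1
9. not Dia not (q or not r), 2
10. q or not r, 2
11. not r, 2
Accessibility: 0R0, 0R1, 0R2, 1R1, 2R2
Complete open branch: countermodel on an S4-frame, so not valid in S4, nor in K, T (the same frame is also a K-frame and a T-frame).
S5-tableau for the negation not ((not (q or not r) implies Box Dia not (q or not r)) or Box r):
1. not ((not (q or not r) implies Box Dia not (q or not r)) or Box r), 0
2. not (not (q or not r) implies Box Dia not (q or not r)), 0
3. not Box r, 0
4. not (q or not r), 0
5. not Box Dia not (q or not r), 0
6. not q, 0
7. r, 0
8. not r, 1
9. not Dia not (q or not r), 2
10. q or not r, 0
11. q or not r, 1
12. q or not r, 2
13. not r, 0
Accessibility: 0R0, 0R1, 0R2, 1R0, 1R1, 1R2, 2R0, 2R1, 2R2
Branch closes: r and not r both at 0.
Every branch closes (one shown): valid in S5.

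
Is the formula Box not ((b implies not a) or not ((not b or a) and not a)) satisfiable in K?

Yes, satisfiable

1. Box not ((b implies not a) or not ((not b or a) and not a)), u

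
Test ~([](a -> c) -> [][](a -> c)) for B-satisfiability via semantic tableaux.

1. ~([](a -> c) -> [][](a -> c)), u
2. [](a -> c), u
3. ~[][](a -> c), u
4. a -> c, u
5. c, u
6. ~[](a -> c), v
7. a -> c, v
8. c, v
9. ~(a -> c), w
10. a, w
11. ~c, w
Accessibility: uRu, uRv, vRu, vRv, vRw, wRv, wRw

Satisfiable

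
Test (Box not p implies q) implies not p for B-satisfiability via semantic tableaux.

1. (Box not p implies q) implies not p, w0
2. not p, w0
Accessibility: w0Rw0

Satisfiable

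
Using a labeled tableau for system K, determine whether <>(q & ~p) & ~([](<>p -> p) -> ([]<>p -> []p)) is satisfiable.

Unsatisfiable

1. <>(q & ~p) & ~([](<>p -> p) -> ([]<>p -> []p)), w0
2. <>(q & ~p), w0
3. ~([](<>p -> p) -> ([]<>p -> []p)), w0
4. [](<>p -> p), w0
5. ~([]<>p -> []p), w0
6. []<>p, w0
7. ~[]p, w0
8. q & ~p, w1
9. q, w1
10. ~p, w1
11. <>p -> p, w1
12. <>p, w1
13. ~<>p, w1
14. ~p, w2
15. <>p -> p, w2
16. <>p, w2
17. ~<>p, w2
18. p, w3
19. ~p, w3
Accessibility: w0Rw1, w0Rw2, w1Rw3
Branch closes: p and ~p both at w3.
Every branch closes; the branch above is one of them.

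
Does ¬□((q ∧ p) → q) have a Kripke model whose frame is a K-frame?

1. ¬□((q ∧ p) → q), 0
2. ¬((q ∧ p) → q), 1   [¬□-rule on 1: fresh world 1, 0R1]
3. q ∧ p, 1   [¬→-rule on 2]
4. ¬q, 1   [¬→-rule on 2]
5. q, 1   [∧-rule on 3]
6. p, 1   [∧-rule on 3]
Accessibility: 0R1
Branch closes: q and ¬q both at 1.
Every branch closes; the branch above is one of them.

Unsatisfiable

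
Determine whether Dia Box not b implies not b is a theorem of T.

No, not valid

Tableau for the negation not (Dia Box not b implies not b):
1. not (Dia Box not b implies not b), w0
2. Dia Box not b, w0
3. b, w0
4. Box not b, w1
5. not b, w1
Accessibility: w0Rw0, w0Rw1, w1Rw1
The negation has an open branch (countermodel exists).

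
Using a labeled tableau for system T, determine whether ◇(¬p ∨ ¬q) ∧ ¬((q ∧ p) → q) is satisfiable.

1. ◇(¬p ∨ ¬q) ∧ ¬((q ∧ p) → q), u
2. ◇(¬p ∨ ¬q), u
3. ¬((q ∧ p) → q), u
4. q ∧ p, u
5. ¬q, u
6. q, u
7. p, u
Accessibility: uRu
Branch closes: q and ¬q both at u.
All branches of the tableau close; one closing branch shown above.

Unsatisfiable (every branch closes)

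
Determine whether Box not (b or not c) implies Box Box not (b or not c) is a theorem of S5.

Yes, valid

Tableau for the negation not (Box not (b or not c) implies Box Box not (b or not c)):
1. not (Box not (b or not c) implies Box Box not (b or not c)), w0
2. Box not (b or not c), w0   [neg-implies-rule on 1]
3. not Box Box not (b or not c), w0   [neg-implies-rule on 1]
4. not (b or not c), w0   [Box-rule on 2 via w0Rw0]
5. not b, w0   [neg-or-rule on 4]
6. c, w0   [neg-or-rule on 4]
7. not Box not (b or not c), w1   [neg-Box-rule on 3: fresh world w1, w0Rw1]
8. not (b or not c), w1   [Box-rule on 2 via w0Rw1]
9. not b, w1   [neg-or-rule on 8]
10. c, w1   [neg-or-rule on 8]
11. b or not c, w2   [neg-Box-rule on 7: fresh world w2, w1Rw2]
12. not (b or not c), w2   [Box-rule on 2 via w0Rw2]
13. not b, w2   [neg-or-rule on 12]
14. c, w2   [neg-or-rule on 12]
15. not c, w2   [or-rule on 11 (branches; this branch)]
Accessibility: w0Rw0, w0Rw1, w0Rw2, w1Rw0, w1Rw1, w1Rw2, w2Rw0, w2Rw1, w2Rw2
Branch closes: c and not c both at w2.
All branches of the negation close; one closing branch shown above.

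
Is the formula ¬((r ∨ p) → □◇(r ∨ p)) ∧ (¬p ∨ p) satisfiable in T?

Satisfiable (open branch found)

1. ¬((r ∨ p) → □◇(r ∨ p)) ∧ (¬p ∨ p), u
2. ¬((r ∨ p) → □◇(r ∨ p)), u   [∧-rule on 1]
3. ¬p ∨ p, u   [∧-rule on 1]
4. r ∨ p, u   [¬→-rule on 2]
5. ¬□◇(r ∨ p), u   [¬→-rule on 2]
6. p, u   [∨-rule on 3 (branches; this branch)]
7. ¬◇(r ∨ p), v   [¬□-rule on 5: fresh world v, uRv]
8. ¬(r ∨ p), v   [¬◇-rule on 7 via vRv]
9. ¬r, v   [¬∨-rule on 8]
10. ¬p, v   [¬∨-rule on 8]
Accessibility: uRu, uRv, vRv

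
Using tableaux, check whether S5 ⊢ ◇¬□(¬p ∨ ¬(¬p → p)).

Not valid

Tableau for the negation ¬◇¬□(¬p ∨ ¬(¬p → p)):
1. ¬◇¬□(¬p ∨ ¬(¬p → p)), 0
2. □(¬p ∨ ¬(¬p → p)), 0   [¬◇-rule on 1 via 0R0]
3. ¬p ∨ ¬(¬p → p), 0   [□-rule on 2 via 0R0]
4. ¬(¬p → p), 0   [∨-rule on 3 (branches; this branch)]
5. ¬p, 0   [¬→-rule on 4]
Accessibility: 0R0
The negation has an open branch (countermodel exists).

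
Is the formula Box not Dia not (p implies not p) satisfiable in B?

Yes, satisfiable

1. Box not Dia not (p implies not p), 0
2. not Dia not (p implies not p), 0   [Box-rule on 1 via 0R0]
3. p implies not p, 0   [neg-Dia-rule on 2 via 0R0]
4. not p, 0   [implies-rule on 3 (branches; this branch)]
Accessibility: 0R0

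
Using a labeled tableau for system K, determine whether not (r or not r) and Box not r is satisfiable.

No, unsatisfiable

1. not (r or not r) and Box not r, 0
2. not (r or not r), 0
3. Box not r, 0
4. not r, 0
5. r, 0
Branch closes: r and not r both at 0.
Every branch closes; the branch above is one of them.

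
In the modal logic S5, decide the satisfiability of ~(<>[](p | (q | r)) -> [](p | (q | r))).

No, unsatisfiable

1. ~(<>[](p | (q | r)) -> [](p | (q | r))), 0
2. <>[](p | (q | r)), 0   [~->-rule on 1]
3. ~[](p | (q | r)), 0   [~->-rule on 1]
4. [](p | (q | r)), 1   [<>-rule on 2: fresh world 1, 0R1]
5. p | (q | r), 0   [[]-rule on 4 via 1R0]
6. p | (q | r), 1   [[]-rule on 4 via 1R1]
7. q | r, 0   [|-rule on 5 (branches; this branch)]
8. q | r, 1   [|-rule on 6 (branches; this branch)]
9. r, 0   [|-rule on 7 (branches; this branch)]
10. r, 1   [|-rule on 8 (branches; this branch)]
11. ~(p | (q | r)), 2   [~[]-rule on 3: fresh world 2, 0R2]
12. ~p, 2   [~|-rule on 11]
13. ~(q | r), 2   [~|-rule on 11]
14. ~q, 2   [~|-rule on 13]
15. ~r, 2   [~|-rule on 13]
16. p | (q | r), 2   [[]-rule on 4 via 1R2]
17. q | r, 2   [|-rule on 16 (branches; this branch)]
18. r, 2   [|-rule on 17 (branches; this branch)]
Accessibility: 0R0, 0R1, 0R2, 1R0, 1R1, 1R2, 2R0, 2R1, 2R2
Branch closes: r and ~r both at 2.
All branches of the tableau close; one closing branch shown above.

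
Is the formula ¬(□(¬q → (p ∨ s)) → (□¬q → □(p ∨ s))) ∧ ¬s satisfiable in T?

1. ¬(□(¬q → (p ∨ s)) → (□¬q → □(p ∨ s))) ∧ ¬s, 0
2. ¬(□(¬q → (p ∨ s)) → (□¬q → □(p ∨ s))), 0   [∧-rule on 1]
3. ¬s, 0   [∧-rule on 1]
4. □(¬q → (p ∨ s)), 0   [¬→-rule on 2]
5. ¬(□¬q → □(p ∨ s)), 0   [¬→-rule on 2]
6. □¬q, 0   [¬→-rule on 5]
7. ¬□(p ∨ s), 0   [¬→-rule on 5]
8. ¬q → (p ∨ s), 0   [□-rule on 4 via 0R0]
9. ¬q, 0   [□-rule on 6 via 0R0]
10. p ∨ s, 0   [→-rule on 8 (branches; this branch)]
11. p, 0   [∨-rule on 10 (branches; this branch)]
12. ¬(p ∨ s), 1   [¬□-rule on 7: fresh world 1, 0R1]
13. ¬p, 1   [¬∨-rule on 12]
14. ¬s, 1   [¬∨-rule on 12]
15. ¬q → (p ∨ s), 1   [□-rule on 4 via 0R1]
16. ¬q, 1   [□-rule on 6 via 0R1]
17. p ∨ s, 1   [→-rule on 15 (branches; this branch)]
18. s, 1   [∨-rule on 17 (branches; this branch)]
Accessibility: 0R0, 0R1, 1R1
Branch closes: s and ¬s both at 1.
Every branch closes; the branch above is one of them.

No, unsatisfiable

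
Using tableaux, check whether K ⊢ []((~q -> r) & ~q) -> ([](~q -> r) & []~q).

Tableau for the negation ~([]((~q -> r) & ~q) -> ([](~q -> r) & []~q)):
1. ~([]((~q -> r) & ~q) -> ([](~q -> r) & []~q)), w0
2. []((~q -> r) & ~q), w0
3. ~([](~q -> r) & []~q), w0
4. ~[](~q -> r), w0
5. ~(~q -> r), w1
6. ~q, w1
7. ~r, w1
8. (~q -> r) & ~q, w1
9. ~q -> r, w1
10. r, w1
Accessibility: w0Rw1
Branch closes: r and ~r both at w1.
All branches of the negation close; one closing branch shown above.

Yes, valid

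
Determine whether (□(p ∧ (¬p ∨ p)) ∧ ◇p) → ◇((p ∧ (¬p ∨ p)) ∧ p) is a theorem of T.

Yes, valid

Tableau for the negation ¬((□(p ∧ (¬p ∨ p)) ∧ ◇p) → ◇((p ∧ (¬p ∨ p)) ∧ p)):
1. ¬((□(p ∧ (¬p ∨ p)) ∧ ◇p) → ◇((p ∧ (¬p ∨ p)) ∧ p)), 0
2. □(p ∧ (¬p ∨ p)) ∧ ◇p, 0
3. ¬◇((p ∧ (¬p ∨ p)) ∧ p), 0
4. □(p ∧ (¬p ∨ p)), 0
5. ◇p, 0
6. ¬((p ∧ (¬p ∨ p)) ∧ p), 0
7. p ∧ (¬p ∨ p), 0
8. p, 0
9. ¬p ∨ p, 0
10. ¬(p ∧ (¬p ∨ p)), 0
11. ¬(¬p ∨ p), 0
12. ¬p, 0
Accessibility: 0R0
Branch closes: p and ¬p both at 0.
All branches of the negation close; one closing branch shown above.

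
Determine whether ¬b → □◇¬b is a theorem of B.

Tableau for the negation ¬(¬b → □◇¬b):
1. ¬(¬b → □◇¬b), u
2. ¬b, u   [¬→-rule on 1]
3. ¬□◇¬b, u   [¬→-rule on 1]
4. ¬◇¬b, v   [¬□-rule on 3: fresh world v, uRv]
5. b, u   [¬◇-rule on 4 via vRu]
Accessibility: uRu, uRv, vRu, vRv
Branch closes: b and ¬b both at u.
All branches of the negation close; one closing branch shown above.

Valid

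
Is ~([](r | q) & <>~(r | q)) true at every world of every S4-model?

Tableau for the negation [](r | q) & <>~(r | q):
1. [](r | q) & <>~(r | q), u
2. [](r | q), u
3. <>~(r | q), u
4. r | q, u
5. q, u
6. ~(r | q), v
7. ~r, v
8. ~q, v
9. r | q, v
10. q, v
Accessibility: uRu, uRv, vRv
Branch closes: q and ~q both at v.
All branches of the negation close; one closing branch shown above.

Valid in S4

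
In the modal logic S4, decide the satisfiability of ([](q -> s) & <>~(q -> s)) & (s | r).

No, unsatisfiable

1. ([](q -> s) & <>~(q -> s)) & (s | r), u
2. [](q -> s) & <>~(q -> s), u
3. s | r, u
4. [](q -> s), u
5. <>~(q -> s), u
6. q -> s, u
7. r, u
8. s, u
9. ~(q -> s), v
10. q, v
11. ~s, v
12. q -> s, v
13. s, v
Accessibility: uRu, uRv, vRv
Branch closes: s and ~s both at v.
(One branch shown.) All branches close.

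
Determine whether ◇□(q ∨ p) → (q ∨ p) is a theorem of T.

Tableau for the negation ¬(◇□(q ∨ p) → (q ∨ p)):
1. ¬(◇□(q ∨ p) → (q ∨ p)), w0
2. ◇□(q ∨ p), w0
3. ¬(q ∨ p), w0
4. ¬q, w0
5. ¬p, w0
6. □(q ∨ p), w1
7. q ∨ p, w1
8. p, w1
Accessibility: w0Rw0, w0Rw1, w1Rw1
The negation has an open branch (countermodel exists).

Invalid (countermodel exists)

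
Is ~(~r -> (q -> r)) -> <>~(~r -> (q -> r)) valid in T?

Valid in T

Tableau for the negation ~(~(~r -> (q -> r)) -> <>~(~r -> (q -> r))):
1. ~(~(~r -> (q -> r)) -> <>~(~r -> (q -> r))), w0
2. ~(~r -> (q -> r)), w0
3. ~<>~(~r -> (q -> r)), w0
4. ~r, w0
5. ~(q -> r), w0
6. q, w0
7. ~r -> (q -> r), w0
8. q -> r, w0
9. r, w0
Accessibility: w0Rw0
Branch closes: r and ~r both at w0.
All branches of the negation close; one closing branch shown above.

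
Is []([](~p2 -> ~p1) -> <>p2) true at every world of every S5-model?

Tableau for the negation ~[]([](~p2 -> ~p1) -> <>p2):
1. ~[]([](~p2 -> ~p1) -> <>p2), 0
2. ~([](~p2 -> ~p1) -> <>p2), 1   [~[]-rule on 1: fresh world 1, 0R1]
3. [](~p2 -> ~p1), 1   [~->-rule on 2]
4. ~<>p2, 1   [~->-rule on 2]
5. ~p2 -> ~p1, 0   [[]-rule on 3 via 1R0]
6. ~p2 -> ~p1, 1   [[]-rule on 3 via 1R1]
7. ~p2, 0   [~<>-rule on 4 via 1R0]
8. ~p2, 1   [~<>-rule on 4 via 1R1]
9. ~p1, 0   [->-rule on 5 (branches; this branch)]
10. ~p1, 1   [->-rule on 6 (branches; this branch)]
Accessibility: 0R0, 0R1, 1R0, 1R1
The negation has an open branch (countermodel exists).

Invalid (countermodel exists)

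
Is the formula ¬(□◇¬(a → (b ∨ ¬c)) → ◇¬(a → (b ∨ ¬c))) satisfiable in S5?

1. ¬(□◇¬(a → (b ∨ ¬c)) → ◇¬(a → (b ∨ ¬c))), w0
2. □◇¬(a → (b ∨ ¬c)), w0
3. ¬◇¬(a → (b ∨ ¬c)), w0
4. ◇¬(a → (b ∨ ¬c)), w0
5. a → (b ∨ ¬c), w0
6. b ∨ ¬c, w0
7. ¬c, w0
8. ¬(a → (b ∨ ¬c)), w1
9. a, w1
10. ¬(b ∨ ¬c), w1
11. ¬b, w1
12. c, w1
13. ◇¬(a → (b ∨ ¬c)), w1
14. a → (b ∨ ¬c), w1
15. b ∨ ¬c, w1
16. ¬c, w1
Accessibility: w0Rw0, w0Rw1, w1Rw0, w1Rw1
Branch closes: c and ¬c both at w1.
Every branch closes; the branch above is one of them.

No, unsatisfiable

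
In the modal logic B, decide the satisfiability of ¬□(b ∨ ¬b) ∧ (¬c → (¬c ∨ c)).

1. ¬□(b ∨ ¬b) ∧ (¬c → (¬c ∨ c)), w0
2. ¬□(b ∨ ¬b), w0
3. ¬c → (¬c ∨ c), w0
4. ¬c ∨ c, w0
5. c, w0
6. ¬(b ∨ ¬b), w1
7. ¬b, w1
8. b, w1
Accessibility: w0Rw0, w0Rw1, w1Rw0, w1Rw1
Branch closes: b and ¬b both at w1.
All branches of the tableau close; one closing branch shown above.

Unsatisfiable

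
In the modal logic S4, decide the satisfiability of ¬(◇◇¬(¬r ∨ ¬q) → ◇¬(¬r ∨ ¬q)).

1. ¬(◇◇¬(¬r ∨ ¬q) → ◇¬(¬r ∨ ¬q)), w0
2. ◇◇¬(¬r ∨ ¬q), w0
3. ¬◇¬(¬r ∨ ¬q), w0
4. ¬r ∨ ¬q, w0
5. ¬q, w0
6. ◇¬(¬r ∨ ¬q), w1
7. ¬r ∨ ¬q, w1
8. ¬q, w1
9. ¬(¬r ∨ ¬q), w2
10. r, w2
11. q, w2
12. ¬r ∨ ¬q, w2
13. ¬q, w2
Accessibility: w0Rw0, w0Rw1, w0Rw2, w1Rw1, w1Rw2, w2Rw2
Branch closes: q and ¬q both at w2.
(One branch shown.) All branches close.

Unsatisfiable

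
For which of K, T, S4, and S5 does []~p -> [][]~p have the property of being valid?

S4-tableau for the negation ~([]~p -> [][]~p):
1. ~([]~p -> [][]~p), 0
2. []~p, 0
3. ~[][]~p, 0
4. ~p, 0
5. ~[]~p, 1
6. ~p, 1
7. p, 2
8. ~p, 2
Accessibility: 0R0, 0R1, 0R2, 1R1, 1R2, 2R2
Branch closes: p and ~p both at 2.
Every branch closes (one shown): valid in S4, hence also in S5 (every theorem of S4 is a theorem of S5).
T-tableau for the negation ~([]~p -> [][]~p):
1. ~([]~p -> [][]~p), 0
2. []~p, 0
3. ~[][]~p, 0
4. ~p, 0
5. ~[]~p, 1
6. ~p, 1
7. p, 2
Accessibility: 0R0, 0R1, 1R1, 1R2, 2R2
Complete open branch: countermodel on a T-frame, so not valid in T, nor in K (the same frame is also a K-frame).

S4, S5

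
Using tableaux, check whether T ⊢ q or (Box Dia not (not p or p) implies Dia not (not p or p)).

Tableau for the negation not (q or (Box Dia not (not p or p) implies Dia not (not p or p))):
1. not (q or (Box Dia not (not p or p) implies Dia not (not p or p))), w0
2. not q, w0   [neg-or-rule on 1]
3. not (Box Dia not (not p or p) implies Dia not (not p or p)), w0   [neg-or-rule on 1]
4. Box Dia not (not p or p), w0   [neg-implies-rule on 3]
5. not Dia not (not p or p), w0   [neg-implies-rule on 3]
6. Dia not (not p or p), w0   [Box-rule on 4 via w0Rw0]
7. not p or p, w0   [neg-Dia-rule on 5 via w0Rw0]
8. p, w0   [or-rule on 7 (branches; this branch)]
9. not (not p or p), w1   [Dia-rule on 6: fresh world w1, w0Rw1]
10. p, w1   [neg-or-rule on 9]
11. not p, w1   [neg-or-rule on 9]
Accessibility: w0Rw0, w0Rw1, w1Rw1
Branch closes: p and not p both at w1.
All branches of the negation close; one closing branch shown above.

Valid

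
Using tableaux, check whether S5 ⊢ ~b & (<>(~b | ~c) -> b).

Not valid

Tableau for the negation ~(~b & (<>(~b | ~c) -> b)):
1. ~(~b & (<>(~b | ~c) -> b)), 0
2. ~(<>(~b | ~c) -> b), 0
3. <>(~b | ~c), 0
4. ~b, 0
5. ~b | ~c, 1
6. ~c, 1
Accessibility: 0R0, 0R1, 1R0, 1R1
The negation has an open branch (countermodel exists).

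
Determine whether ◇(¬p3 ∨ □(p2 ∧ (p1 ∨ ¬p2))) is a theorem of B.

Not valid

Tableau for the negation ¬◇(¬p3 ∨ □(p2 ∧ (p1 ∨ ¬p2))):
1. ¬◇(¬p3 ∨ □(p2 ∧ (p1 ∨ ¬p2))), u
2. ¬(¬p3 ∨ □(p2 ∧ (p1 ∨ ¬p2))), u
3. p3, u
4. ¬□(p2 ∧ (p1 ∨ ¬p2)), u
5. ¬(p2 ∧ (p1 ∨ ¬p2)), v
6. ¬(¬p3 ∨ □(p2 ∧ (p1 ∨ ¬p2))), v
7. p3, v
8. ¬□(p2 ∧ (p1 ∨ ¬p2)), v
9. ¬(p1 ∨ ¬p2), v
10. ¬p1, v
11. p2, v
12. ¬(p2 ∧ (p1 ∨ ¬p2)), w
13. ¬(p1 ∨ ¬p2), w
14. ¬p1, w
15. p2, w
Accessibility: uRu, uRv, vRu, vRv, vRw, wRv, wRw
The negation has an open branch (countermodel exists).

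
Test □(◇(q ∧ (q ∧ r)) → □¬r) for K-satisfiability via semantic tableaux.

1. □(◇(q ∧ (q ∧ r)) → □¬r), 0

Satisfiable (open branch found)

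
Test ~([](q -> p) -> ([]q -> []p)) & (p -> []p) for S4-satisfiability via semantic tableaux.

1. ~([](q -> p) -> ([]q -> []p)) & (p -> []p), w0
2. ~([](q -> p) -> ([]q -> []p)), w0
3. p -> []p, w0
4. [](q -> p), w0
5. ~([]q -> []p), w0
6. []q, w0
7. ~[]p, w0
8. q -> p, w0
9. q, w0
10. []p, w0
11. p, w0
12. ~p, w1
13. q -> p, w1
14. q, w1
15. p, w1
Accessibility: w0Rw0, w0Rw1, w1Rw1
Branch closes: p and ~p both at w1.
Every branch closes; the branch above is one of them.

No, unsatisfiable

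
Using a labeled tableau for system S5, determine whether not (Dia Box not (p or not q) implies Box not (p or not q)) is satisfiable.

1. not (Dia Box not (p or not q) implies Box not (p or not q)), u
2. Dia Box not (p or not q), u
3. not Box not (p or not q), u
4. Box not (p or not q), v
5. not (p or not q), u
6. not p, u
7. q, u
8. not (p or not q), v
9. not p, v
10. q, v
11. p or not q, w
12. not (p or not q), w
13. not p, w
14. q, w
15. not q, w
Accessibility: uRu, uRv, uRw, vRu, vRv, vRw, wRu, wRv, wRw
Branch closes: q and not q both at w.
All branches of the tableau close; one closing branch shown above.

Unsatisfiable (every branch closes)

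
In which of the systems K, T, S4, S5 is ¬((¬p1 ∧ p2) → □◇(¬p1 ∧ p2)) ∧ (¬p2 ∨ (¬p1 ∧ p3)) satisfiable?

S5-tableau for the formula:
1. ¬((¬p1 ∧ p2) → □◇(¬p1 ∧ p2)) ∧ (¬p2 ∨ (¬p1 ∧ p3)), 0
2. ¬((¬p1 ∧ p2) → □◇(¬p1 ∧ p2)), 0
3. ¬p2 ∨ (¬p1 ∧ p3), 0
4. ¬p1 ∧ p2, 0
5. ¬□◇(¬p1 ∧ p2), 0
6. ¬p1, 0
7. p2, 0
8. ¬p1 ∧ p3, 0
9. p3, 0
10. ¬◇(¬p1 ∧ p2), 1
11. ¬(¬p1 ∧ p2), 0
12. ¬(¬p1 ∧ p2), 1
13. ¬p2, 0
Accessibility: 0R0, 0R1, 1R0, 1R1
Branch closes: p2 and ¬p2 both at 0.
Every branch closes (one shown): unsatisfiable in S5.
S4-tableau for the formula:
1. ¬((¬p1 ∧ p2) → □◇(¬p1 ∧ p2)) ∧ (¬p2 ∨ (¬p1 ∧ p3)), 0
2. ¬((¬p1 ∧ p2) → □◇(¬p1 ∧ p2)), 0
3. ¬p2 ∨ (¬p1 ∧ p3), 0
4. ¬p1 ∧ p2, 0
5. ¬□◇(¬p1 ∧ p2), 0
6. ¬p1, 0
7. p2, 0
8. ¬p1 ∧ p3, 0
9. p3, 0
10. ¬◇(¬p1 ∧ p2), 1
11. ¬(¬p1 ∧ p2), 1
12. ¬p2, 1
Accessibility: 0R0, 0R1, 1R1
Complete open branch: satisfiable in S4, hence also in K, T (this S4-model is also a K-model and a T-model).

K, T, S4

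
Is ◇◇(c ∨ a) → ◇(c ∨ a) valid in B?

Tableau for the negation ¬(◇◇(c ∨ a) → ◇(c ∨ a)):
1. ¬(◇◇(c ∨ a) → ◇(c ∨ a)), w0
2. ◇◇(c ∨ a), w0   [¬→-rule on 1]
3. ¬◇(c ∨ a), w0   [¬→-rule on 1]
4. ¬(c ∨ a), w0   [¬◇-rule on 3 via w0Rw0]
5. ¬c, w0   [¬∨-rule on 4]
6. ¬a, w0   [¬∨-rule on 4]
7. ◇(c ∨ a), w1   [◇-rule on 2: fresh world w1, w0Rw1]
8. ¬(c ∨ a), w1   [¬◇-rule on 3 via w0Rw1]
9. ¬c, w1   [¬∨-rule on 8]
10. ¬a, w1   [¬∨-rule on 8]
11. c ∨ a, w2   [◇-rule on 7: fresh world w2, w1Rw2]
12. a, w2   [∨-rule on 11 (branches; this branch)]
Accessibility: w0Rw0, w0Rw1, w1Rw0, w1Rw1, w1Rw2, w2Rw1, w2Rw2
The negation has an open branch (countermodel exists).

Invalid (countermodel exists)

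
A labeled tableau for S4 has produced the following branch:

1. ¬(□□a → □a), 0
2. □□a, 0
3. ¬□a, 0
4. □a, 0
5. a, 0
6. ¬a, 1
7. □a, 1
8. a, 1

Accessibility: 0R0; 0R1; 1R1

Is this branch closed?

Both a and ¬a appear at 1.

Closed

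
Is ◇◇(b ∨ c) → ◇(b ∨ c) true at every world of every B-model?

Not valid

Tableau for the negation ¬(◇◇(b ∨ c) → ◇(b ∨ c)):
1. ¬(◇◇(b ∨ c) → ◇(b ∨ c)), w0
2. ◇◇(b ∨ c), w0
3. ¬◇(b ∨ c), w0
4. ¬(b ∨ c), w0
5. ¬b, w0
6. ¬c, w0
7. ◇(b ∨ c), w1
8. ¬(b ∨ c), w1
9. ¬b, w1
10. ¬c, w1
11. b ∨ c, w2
12. c, w2
Accessibility: w0Rw0, w0Rw1, w1Rw0, w1Rw1, w1Rw2, w2Rw1, w2Rw2
The negation has an open branch (countermodel exists).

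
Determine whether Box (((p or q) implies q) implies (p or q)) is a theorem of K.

Tableau for the negation not Box (((p or q) implies q) implies (p or q)):
1. not Box (((p or q) implies q) implies (p or q)), w0
2. not (((p or q) implies q) implies (p or q)), w1
3. (p or q) implies q, w1
4. not (p or q), w1
5. not p, w1
6. not q, w1
Accessibility: w0Rw1
The negation has an open branch (countermodel exists).

Invalid (countermodel exists)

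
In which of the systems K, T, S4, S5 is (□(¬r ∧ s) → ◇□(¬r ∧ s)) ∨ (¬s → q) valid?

K-tableau for the negation ¬((□(¬r ∧ s) → ◇□(¬r ∧ s)) ∨ (¬s → q)):
1. ¬((□(¬r ∧ s) → ◇□(¬r ∧ s)) ∨ (¬s → q)), 0
2. ¬(□(¬r ∧ s) → ◇□(¬r ∧ s)), 0   [¬∨-rule on 1]
3. ¬(¬s → q), 0   [¬∨-rule on 1]
4. □(¬r ∧ s), 0   [¬→-rule on 2]
5. ¬◇□(¬r ∧ s), 0   [¬→-rule on 2]
6. ¬s, 0   [¬→-rule on 3]
7. ¬q, 0   [¬→-rule on 3]
Complete open branch: countermodel on a K-frame, so not valid in K.
T-tableau for the negation ¬((□(¬r ∧ s) → ◇□(¬r ∧ s)) ∨ (¬s → q)):
1. ¬((□(¬r ∧ s) → ◇□(¬r ∧ s)) ∨ (¬s → q)), 0
2. ¬(□(¬r ∧ s) → ◇□(¬r ∧ s)), 0   [¬∨-rule on 1]
3. ¬(¬s → q), 0   [¬∨-rule on 1]
4. □(¬r ∧ s), 0   [¬→-rule on 2]
5. ¬◇□(¬r ∧ s), 0   [¬→-rule on 2]
6. ¬s, 0   [¬→-rule on 3]
7. ¬q, 0   [¬→-rule on 3]
8. ¬r ∧ s, 0   [□-rule on 4 via 0R0]
9. ¬r, 0   [∧-rule on 8]
10. s, 0   [∧-rule on 8]
Accessibility: 0R0
Branch closes: s and ¬s both at 0.
Every branch closes (one shown): valid in T, hence also in S4, S5 (every theorem of T is a theorem of S4 and S5).

T, S4, S5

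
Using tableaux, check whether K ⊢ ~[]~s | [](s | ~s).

Valid

Tableau for the negation ~(~[]~s | [](s | ~s)):
1. ~(~[]~s | [](s | ~s)), w0
2. []~s, w0
3. ~[](s | ~s), w0
4. ~(s | ~s), w1
5. ~s, w1
6. s, w1
Accessibility: w0Rw1
Branch closes: s and ~s both at w1.
Every branch of the negation's tableau closes; the branch above is one of them.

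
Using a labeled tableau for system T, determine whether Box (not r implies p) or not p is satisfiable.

1. Box (not r implies p) or not p, 0
2. not p, 0
Accessibility: 0R0

Yes, satisfiable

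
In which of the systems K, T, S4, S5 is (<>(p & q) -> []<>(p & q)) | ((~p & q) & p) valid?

S5

S5-tableau for the negation ~((<>(p & q) -> []<>(p & q)) | ((~p & q) & p)):
1. ~((<>(p & q) -> []<>(p & q)) | ((~p & q) & p)), w0
2. ~(<>(p & q) -> []<>(p & q)), w0   [~|-rule on 1]
3. ~((~p & q) & p), w0   [~|-rule on 1]
4. <>(p & q), w0   [~->-rule on 2]
5. ~[]<>(p & q), w0   [~->-rule on 2]
6. ~(~p & q), w0   [~&-rule on 3 (branches; this branch)]
7. ~q, w0   [~&-rule on 6 (branches; this branch)]
8. p & q, w1   [<>-rule on 4: fresh world w1, w0Rw1]
9. p, w1   [&-rule on 8]
10. q, w1   [&-rule on 8]
11. ~<>(p & q), w2   [~[]-rule on 5: fresh world w2, w0Rw2]
12. ~(p & q), w0   [~<>-rule on 11 via w2Rw0]
13. ~(p & q), w1   [~<>-rule on 11 via w2Rw1]
14. ~(p & q), w2   [~<>-rule on 11 via w2Rw2]
15. ~q, w1   [~&-rule on 13 (branches; this branch)]
Accessibility: w0Rw0, w0Rw1, w0Rw2, w1Rw0, w1Rw1, w1Rw2, w2Rw0, w2Rw1, w2Rw2
Branch closes: q and ~q both at w1.
Every branch closes (one shown): valid in S5.
S4-tableau for the negation ~((<>(p & q) -> []<>(p & q)) | ((~p & q) & p)):
1. ~((<>(p & q) -> []<>(p & q)) | ((~p & q) & p)), w0
2. ~(<>(p & q) -> []<>(p & q)), w0   [~|-rule on 1]
3. ~((~p & q) & p), w0   [~|-rule on 1]
4. <>(p & q), w0   [~->-rule on 2]
5. ~[]<>(p & q), w0   [~->-rule on 2]
6. ~p, w0   [~&-rule on 3 (branches; this branch)]
7. p & q, w1   [<>-rule on 4: fresh world w1, w0Rw1]
8. p, w1   [&-rule on 7]
9. q, w1   [&-rule on 7]
10. ~<>(p & q), w2   [~[]-rule on 5: fresh world w2, w0Rw2]
11. ~(p & q), w2   [~<>-rule on 10 via w2Rw2]
12. ~q, w2   [~&-rule on 11 (branches; this branch)]
Accessibility: w0Rw0, w0Rw1, w0Rw2, w1Rw1, w2Rw2
Complete open branch: countermodel on an S4-frame, so not valid in S4, nor in K, T (the same frame is also a K-frame and a T-frame).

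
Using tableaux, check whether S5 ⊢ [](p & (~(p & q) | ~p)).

Invalid (countermodel exists)

Tableau for the negation ~[](p & (~(p & q) | ~p)):
1. ~[](p & (~(p & q) | ~p)), 0
2. ~(p & (~(p & q) | ~p)), 1
3. ~(~(p & q) | ~p), 1
4. p & q, 1
5. p, 1
6. q, 1
Accessibility: 0R0, 0R1, 1R0, 1R1
The negation has an open branch (countermodel exists).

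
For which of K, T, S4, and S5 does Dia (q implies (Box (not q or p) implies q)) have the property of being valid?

T, S4, S5

T-tableau for the negation not Dia (q implies (Box (not q or p) implies q)):
1. not Dia (q implies (Box (not q or p) implies q)), 0
2. not (q implies (Box (not q or p) implies q)), 0   [neg-Dia-rule on 1 via 0R0]
3. q, 0   [neg-implies-rule on 2]
4. not (Box (not q or p) implies q), 0   [neg-implies-rule on 2]
5. Box (not q or p), 0   [neg-implies-rule on 4]
6. not q, 0   [neg-implies-rule on 4]
Accessibility: 0R0
Branch closes: q and not q both at 0.
Every branch closes (one shown): valid in T, hence also in S4, S5 (every theorem of T is a theorem of S4 and S5).
K-tableau for the negation not Dia (q implies (Box (not q or p) implies q)):
1. not Dia (q implies (Box (not q or p) implies q)), 0
Complete open branch: countermodel on a K-frame, so not valid in K.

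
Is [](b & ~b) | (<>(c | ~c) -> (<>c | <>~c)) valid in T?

Tableau for the negation ~([](b & ~b) | (<>(c | ~c) -> (<>c | <>~c))):
1. ~([](b & ~b) | (<>(c | ~c) -> (<>c | <>~c))), 0
2. ~[](b & ~b), 0
3. ~(<>(c | ~c) -> (<>c | <>~c)), 0
4. <>(c | ~c), 0
5. ~(<>c | <>~c), 0
6. ~<>c, 0
7. ~<>~c, 0
8. ~c, 0
9. c, 0
Accessibility: 0R0
Branch closes: c and ~c both at 0.
All branches of the negation close; one closing branch shown above.

Valid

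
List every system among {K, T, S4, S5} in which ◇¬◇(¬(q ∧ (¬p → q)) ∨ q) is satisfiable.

K-tableau for the formula:
1. ◇¬◇(¬(q ∧ (¬p → q)) ∨ q), u
2. ¬◇(¬(q ∧ (¬p → q)) ∨ q), v
Accessibility: uRv
Complete open branch: satisfiable in K.
T-tableau for the formula:
1. ◇¬◇(¬(q ∧ (¬p → q)) ∨ q), u
2. ¬◇(¬(q ∧ (¬p → q)) ∨ q), v
3. ¬(¬(q ∧ (¬p → q)) ∨ q), v
4. q ∧ (¬p → q), v
5. ¬q, v
6. q, v
7. ¬p → q, v
Accessibility: uRu, uRv, vRv
Branch closes: q and ¬q both at v.
Every branch closes (one shown): unsatisfiable in T, hence also in S4, S5 (every S4/S5-frame is a T-frame).

K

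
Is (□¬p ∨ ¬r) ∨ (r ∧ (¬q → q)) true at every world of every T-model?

Tableau for the negation ¬((□¬p ∨ ¬r) ∨ (r ∧ (¬q → q))):
1. ¬((□¬p ∨ ¬r) ∨ (r ∧ (¬q → q))), u
2. ¬(□¬p ∨ ¬r), u   [¬∨-rule on 1]
3. ¬(r ∧ (¬q → q)), u   [¬∨-rule on 1]
4. ¬□¬p, u   [¬∨-rule on 2]
5. r, u   [¬∨-rule on 2]
6. ¬(¬q → q), u   [¬∧-rule on 3 (branches; this branch)]
7. ¬q, u   [¬→-rule on 6]
8. p, v   [¬□-rule on 4: fresh world v, uRv]
Accessibility: uRu, uRv, vRv
The negation has an open branch (countermodel exists).

Invalid (countermodel exists)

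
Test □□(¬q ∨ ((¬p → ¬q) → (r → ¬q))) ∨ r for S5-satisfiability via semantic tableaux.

1. □□(¬q ∨ ((¬p → ¬q) → (r → ¬q))) ∨ r, u
2. r, u
Accessibility: uRu

Yes, satisfiable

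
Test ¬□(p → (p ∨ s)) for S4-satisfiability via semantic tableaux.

1. ¬□(p → (p ∨ s)), 0
2. ¬(p → (p ∨ s)), 1
3. p, 1
4. ¬(p ∨ s), 1
5. ¬p, 1
6. ¬s, 1
Accessibility: 0R0, 0R1, 1R1
Branch closes: p and ¬p both at 1.
Every branch closes; the branch above is one of them.

Unsatisfiable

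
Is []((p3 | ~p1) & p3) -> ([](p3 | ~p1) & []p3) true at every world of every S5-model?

Tableau for the negation ~([]((p3 | ~p1) & p3) -> ([](p3 | ~p1) & []p3)):
1. ~([]((p3 | ~p1) & p3) -> ([](p3 | ~p1) & []p3)), u
2. []((p3 | ~p1) & p3), u   [~->-rule on 1]
3. ~([](p3 | ~p1) & []p3), u   [~->-rule on 1]
4. (p3 | ~p1) & p3, u   [[]-rule on 2 via uRu]
5. p3 | ~p1, u   [&-rule on 4]
6. p3, u   [&-rule on 4]
7. ~[](p3 | ~p1), u   [~&-rule on 3 (branches; this branch)]
8. ~p1, u   [|-rule on 5 (branches; this branch)]
9. ~(p3 | ~p1), v   [~[]-rule on 7: fresh world v, uRv]
10. ~p3, v   [~|-rule on 9]
11. p1, v   [~|-rule on 9]
12. (p3 | ~p1) & p3, v   [[]-rule on 2 via uRv]
13. p3 | ~p1, v   [&-rule on 12]
14. p3, v   [&-rule on 12]
Accessibility: uRu, uRv, vRu, vRv
Branch closes: p3 and ~p3 both at v.
All branches of the negation close; one closing branch shown above.

Valid in S5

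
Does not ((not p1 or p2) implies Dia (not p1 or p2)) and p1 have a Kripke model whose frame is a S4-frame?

1. not ((not p1 or p2) implies Dia (not p1 or p2)) and p1, w0
2. not ((not p1 or p2) implies Dia (not p1 or p2)), w0
3. p1, w0
4. not p1 or p2, w0
5. not Dia (not p1 or p2), w0
6. not (not p1 or p2), w0
7. not p2, w0
8. p2, w0
Accessibility: w0Rw0
Branch closes: p2 and not p2 both at w0.
Every branch closes; the branch above is one of them.

Unsatisfiable (every branch closes)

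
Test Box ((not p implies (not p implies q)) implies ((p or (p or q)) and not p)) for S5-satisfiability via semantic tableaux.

1. Box ((not p implies (not p implies q)) implies ((p or (p or q)) and not p)), u
2. (not p implies (not p implies q)) implies ((p or (p or q)) and not p), u   [Box-rule on 1 via uRu]
3. (p or (p or q)) and not p, u   [implies-rule on 2 (branches; this branch)]
4. p or (p or q), u   [and-rule on 3]
5. not p, u   [and-rule on 3]
6. p or q, u   [or-rule on 4 (branches; this branch)]
7. q, u   [or-rule on 6 (branches; this branch)]
Accessibility: uRu

Satisfiable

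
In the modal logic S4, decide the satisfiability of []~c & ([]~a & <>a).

No, unsatisfiable

1. []~c & ([]~a & <>a), w0
2. []~c, w0
3. []~a & <>a, w0
4. []~a, w0
5. <>a, w0
6. ~c, w0
7. ~a, w0
8. a, w1
9. ~c, w1
10. ~a, w1
Accessibility: w0Rw0, w0Rw1, w1Rw1
Branch closes: a and ~a both at w1.
Every branch closes; the branch above is one of them.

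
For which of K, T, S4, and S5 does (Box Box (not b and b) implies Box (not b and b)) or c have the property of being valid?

K-tableau for the negation not ((Box Box (not b and b) implies Box (not b and b)) or c):
1. not ((Box Box (not b and b) implies Box (not b and b)) or c), 0
2. not (Box Box (not b and b) implies Box (not b and b)), 0
3. not c, 0
4. Box Box (not b and b), 0
5. not Box (not b and b), 0
6. not (not b and b), 1
7. Box (not b and b), 1
8. not b, 1
Accessibility: 0R1
Complete open branch: countermodel on a K-frame, so not valid in K.
T-tableau for the negation not ((Box Box (not b and b) implies Box (not b and b)) or c):
1. not ((Box Box (not b and b) implies Box (not b and b)) or c), 0
2. not (Box Box (not b and b) implies Box (not b and b)), 0
3. not c, 0
4. Box Box (not b and b), 0
5. not Box (not b and b), 0
6. Box (not b and b), 0
7. not b and b, 0
8. not b, 0
9. b, 0
Accessibility: 0R0
Branch closes: b and not b both at 0.
Every branch closes (one shown): valid in T, hence also in S4, S5 (every theorem of T is a theorem of S4 and S5).

T, S4, S5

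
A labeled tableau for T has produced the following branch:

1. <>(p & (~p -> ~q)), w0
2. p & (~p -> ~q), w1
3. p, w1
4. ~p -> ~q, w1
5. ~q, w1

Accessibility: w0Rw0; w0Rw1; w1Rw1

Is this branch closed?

Open

There is no literal clash: for every atom and world, at most one sign appears.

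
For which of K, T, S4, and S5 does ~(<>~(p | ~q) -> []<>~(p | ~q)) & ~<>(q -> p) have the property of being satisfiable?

K

K-tableau for the formula:
1. ~(<>~(p | ~q) -> []<>~(p | ~q)) & ~<>(q -> p), 0
2. ~(<>~(p | ~q) -> []<>~(p | ~q)), 0
3. ~<>(q -> p), 0
4. <>~(p | ~q), 0
5. ~[]<>~(p | ~q), 0
6. ~(p | ~q), 1
7. ~p, 1
8. q, 1
9. ~(q -> p), 1
10. ~<>~(p | ~q), 2
11. ~(q -> p), 2
12. q, 2
13. ~p, 2
Accessibility: 0R1, 0R2
Complete open branch: satisfiable in K.
T-tableau for the formula:
1. ~(<>~(p | ~q) -> []<>~(p | ~q)) & ~<>(q -> p), 0
2. ~(<>~(p | ~q) -> []<>~(p | ~q)), 0
3. ~<>(q -> p), 0
4. <>~(p | ~q), 0
5. ~[]<>~(p | ~q), 0
6. ~(q -> p), 0
7. q, 0
8. ~p, 0
9. ~(p | ~q), 1
10. ~p, 1
11. q, 1
12. ~(q -> p), 1
13. ~<>~(p | ~q), 2
14. ~(q -> p), 2
15. q, 2
16. ~p, 2
17. p | ~q, 2
18. ~q, 2
Accessibility: 0R0, 0R1, 0R2, 1R1, 2R2
Branch closes: q and ~q both at 2.
Every branch closes (one shown): unsatisfiable in T, hence also in S4, S5 (every S4/S5-frame is a T-frame).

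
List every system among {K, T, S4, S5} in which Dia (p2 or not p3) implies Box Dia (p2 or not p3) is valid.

S4-tableau for the negation not (Dia (p2 or not p3) implies Box Dia (p2 or not p3)):
1. not (Dia (p2 or not p3) implies Box Dia (p2 or not p3)), u
2. Dia (p2 or not p3), u   [neg-implies-rule on 1]
3. not Box Dia (p2 or not p3), u   [neg-implies-rule on 1]
4. p2 or not p3, v   [Dia-rule on 2: fresh world v, uRv]
5. not p3, v   [or-rule on 4 (branches; this branch)]
6. not Dia (p2 or not p3), w   [neg-Box-rule on 3: fresh world w, uRw]
7. not (p2 or not p3), w   [neg-Dia-rule on 6 via wRw]
8. not p2, w   [neg-or-rule on 7]
9. p3, w   [neg-or-rule on 7]
Accessibility: uRu, uRv, uRw, vRv, wRw
Complete open branch: countermodel on an S4-frame, so not valid in S4, nor in K, T (the same frame is also a K-frame and a T-frame).
S5-tableau for the negation not (Dia (p2 or not p3) implies Box Dia (p2 or not p3)):
1. not (Dia (p2 or not p3) implies Box Dia (p2 or not p3)), u
2. Dia (p2 or not p3), u   [neg-implies-rule on 1]
3. not Box Dia (p2 or not p3), u   [neg-implies-rule on 1]
4. p2 or not p3, v   [Dia-rule on 2: fresh world v, uRv]
5. not p3, v   [or-rule on 4 (branches; this branch)]
6. not Dia (p2 or not p3), w   [neg-Box-rule on 3: fresh world w, uRw]
7. not (p2 or not p3), u   [neg-Dia-rule on 6 via wRu]
8. not p2, u   [neg-or-rule on 7]
9. p3, u   [neg-or-rule on 7]
10. not (p2 or not p3), v   [neg-Dia-rule on 6 via wRv]
11. not p2, v   [neg-or-rule on 10]
12. p3, v   [neg-or-rule on 10]
Accessibility: uRu, uRv, uRw, vRu, vRv, vRw, wRu, wRv, wRw
Branch closes: p3 and not p3 both at v.
Every branch closes (one shown): valid in S5.

S5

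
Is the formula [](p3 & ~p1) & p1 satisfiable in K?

Yes, satisfiable

1. [](p3 & ~p1) & p1, 0
2. [](p3 & ~p1), 0
3. p1, 0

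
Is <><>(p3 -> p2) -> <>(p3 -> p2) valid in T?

Not valid

Tableau for the negation ~(<><>(p3 -> p2) -> <>(p3 -> p2)):
1. ~(<><>(p3 -> p2) -> <>(p3 -> p2)), w0
2. <><>(p3 -> p2), w0   [~->-rule on 1]
3. ~<>(p3 -> p2), w0   [~->-rule on 1]
4. ~(p3 -> p2), w0   [~<>-rule on 3 via w0Rw0]
5. p3, w0   [~->-rule on 4]
6. ~p2, w0   [~->-rule on 4]
7. <>(p3 -> p2), w1   [<>-rule on 2: fresh world w1, w0Rw1]
8. ~(p3 -> p2), w1   [~<>-rule on 3 via w0Rw1]
9. p3, w1   [~->-rule on 8]
10. ~p2, w1   [~->-rule on 8]
11. p3 -> p2, w2   [<>-rule on 7: fresh world w2, w1Rw2]
12. p2, w2   [->-rule on 11 (branches; this branch)]
Accessibility: w0Rw0, w0Rw1, w1Rw1, w1Rw2, w2Rw2
The negation has an open branch (countermodel exists).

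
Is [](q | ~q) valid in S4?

Valid

Tableau for the negation ~[](q | ~q):
1. ~[](q | ~q), 0
2. ~(q | ~q), 1
3. ~q, 1
4. q, 1
Accessibility: 0R0, 0R1, 1R1
Branch closes: q and ~q both at 1.
All branches of the negation close; one closing branch shown above.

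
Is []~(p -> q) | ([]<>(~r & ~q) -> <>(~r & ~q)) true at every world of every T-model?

Tableau for the negation ~([]~(p -> q) | ([]<>(~r & ~q) -> <>(~r & ~q))):
1. ~([]~(p -> q) | ([]<>(~r & ~q) -> <>(~r & ~q))), 0
2. ~[]~(p -> q), 0   [~|-rule on 1]
3. ~([]<>(~r & ~q) -> <>(~r & ~q)), 0   [~|-rule on 1]
4. []<>(~r & ~q), 0   [~->-rule on 3]
5. ~<>(~r & ~q), 0   [~->-rule on 3]
6. <>(~r & ~q), 0   [[]-rule on 4 via 0R0]
7. ~(~r & ~q), 0   [~<>-rule on 5 via 0R0]
8. q, 0   [~&-rule on 7 (branches; this branch)]
9. p -> q, 1   [~[]-rule on 2: fresh world 1, 0R1]
10. <>(~r & ~q), 1   [[]-rule on 4 via 0R1]
11. ~(~r & ~q), 1   [~<>-rule on 5 via 0R1]
12. q, 1   [->-rule on 9 (branches; this branch)]
13. ~r & ~q, 2   [<>-rule on 6: fresh world 2, 0R2]
14. ~r, 2   [&-rule on 13]
15. ~q, 2   [&-rule on 13]
16. <>(~r & ~q), 2   [[]-rule on 4 via 0R2]
17. ~(~r & ~q), 2   [~<>-rule on 5 via 0R2]
18. q, 2   [~&-rule on 17 (branches; this branch)]
Accessibility: 0R0, 0R1, 0R2, 1R1, 2R2
Branch closes: q and ~q both at 2.
All branches of the negation close; one closing branch shown above.

Valid in T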